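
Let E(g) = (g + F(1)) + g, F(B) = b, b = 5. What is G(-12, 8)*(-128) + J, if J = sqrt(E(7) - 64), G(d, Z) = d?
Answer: 1536 + 3*I*sqrt(5) ≈ 1536.0 + 6.7082*I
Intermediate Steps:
F(B) = 5
E(g) = 5 + 2*g (E(g) = (g + 5) + g = (5 + g) + g = 5 + 2*g)
J = 3*I*sqrt(5) (J = sqrt((5 + 2*7) - 64) = sqrt((5 + 14) - 64) = sqrt(19 - 64) = sqrt(-45) = 3*I*sqrt(5) ≈ 6.7082*I)
G(-12, 8)*(-128) + J = -12*(-128) + 3*I*sqrt(5) = 1536 + 3*I*sqrt(5)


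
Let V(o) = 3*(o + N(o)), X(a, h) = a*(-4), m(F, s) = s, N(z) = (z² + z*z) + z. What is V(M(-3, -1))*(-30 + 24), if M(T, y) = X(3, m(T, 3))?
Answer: -4752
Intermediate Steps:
N(z) = z + 2*z² (N(z) = (z² + z²) + z = 2*z² + z = z + 2*z²)
X(a, h) = -4*a
M(T, y) = -12 (M(T, y) = -4*3 = -12)
V(o) = 3*o + 3*o*(1 + 2*o) (V(o) = 3*(o + o*(1 + 2*o)) = 3*o + 3*o*(1 + 2*o))
V(M(-3, -1))*(-30 + 24) = (6*(-12)*(1 - 12))*(-30 + 24) = (6*(-12)*(-11))*(-6) = 792*(-6) = -4752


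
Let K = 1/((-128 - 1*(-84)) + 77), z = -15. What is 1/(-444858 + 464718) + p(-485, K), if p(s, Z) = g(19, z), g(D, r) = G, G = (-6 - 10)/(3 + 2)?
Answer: -63551/19860 ≈ -3.2000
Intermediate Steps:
G = -16/5 ≈ -3.2000
g(D, r) = -16/5
K = 1/33 (K = 1/((-128 + 84) + 77) = 1/(-44 + 77) = 1/33 ≈ 0.030303)
p(s, Z) = -16/5
1/(-444858 + 464718) + p(-485, K) = 1/(-444858 + 464718) - 16/5 = 1/19860 - 16/5 = -63551/19860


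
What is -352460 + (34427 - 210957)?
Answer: -528990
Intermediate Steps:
-352460 + (34427 - 210957) = -352460 - 176530 = -528990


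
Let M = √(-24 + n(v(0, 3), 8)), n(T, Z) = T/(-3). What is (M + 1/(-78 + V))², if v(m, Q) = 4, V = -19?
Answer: (3 - 194*I*√57)²/84681 ≈ -25.333 - 0.10378*I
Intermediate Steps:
n(T, Z) = -T/3 (n(T, Z) = T*(-⅓) = -T/3)
M = 2*I*√57/3 (M = √(-24 - ⅓*4) = √(-24 - 4/3) = √(-76/3) = 2*I*√57/3 ≈ 5.0332*I)
(M + 1/(-78 + V))² = (2*I*√57/3 + 1/(-78 - 19))² = (2*I*√57/3 + 1/(-97))² = (2*I*√57/3 - 1/97)² = (-1/97 + 2*I*√57/3)²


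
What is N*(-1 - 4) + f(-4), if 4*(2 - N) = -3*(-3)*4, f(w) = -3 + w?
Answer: 28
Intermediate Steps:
N = -7 (N = 2 - (-3*(-3))*4/4 = 2 - 9*4/4 = 2 - ¼*36 = 2 - 9 = -7)
N*(-1 - 4) + f(-4) = -7*(-1 - 4) + (-3 - 4) = -7*(-5) - 7 = 35 - 7 = 28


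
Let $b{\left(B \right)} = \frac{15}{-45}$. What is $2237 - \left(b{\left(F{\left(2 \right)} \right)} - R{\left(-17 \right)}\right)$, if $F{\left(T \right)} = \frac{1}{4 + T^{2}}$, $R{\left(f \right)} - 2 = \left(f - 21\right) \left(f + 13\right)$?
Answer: $\frac{7174}{3} \approx 2391.3$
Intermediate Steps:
$R{\left(f \right)} = 2 + \left(-21 + f\right) \left(13 + f\right)$ ($R{\left(f \right)} = 2 + \left(f - 21\right) \left(f + 13\right) = 2 + \left(-21 + f\right) \left(13 + f\right)$)
$b{\left(B \right)} = - \frac{1}{3}$ ($b{\left(B \right)} = 15 \left(- \frac{1}{45}\right) = - \frac{1}{3}$)
$2237 - \left(b{\left(F{\left(2 \right)} \right)} - R{\left(-17 \right)}\right) = 2237 - \left(- \frac{1}{3} - \left(-271 + \left(-17\right)^{2} - -136\right)\right) = 2237 - \left(- \frac{1}{3} - \left(-271 + 289 + 136\right)\right) = 2237 - \left(- \frac{1}{3} - 154\right) = 2237 - - \frac{463}{3} = 2237 + \frac{463}{3} = \frac{7174}{3}$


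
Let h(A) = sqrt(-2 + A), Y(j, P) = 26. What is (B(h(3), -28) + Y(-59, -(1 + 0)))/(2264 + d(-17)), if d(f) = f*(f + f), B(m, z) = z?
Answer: -1/1421 ≈ -0.00070373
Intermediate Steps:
d(f) = 2*f**2 (d(f) = f*(2*f) = 2*f**2)
(B(h(3), -28) + Y(-59, -(1 + 0)))/(2264 + d(-17)) = (-28 + 26)/(2264 + 2*(-17)**2) = -2/(2264 + 2*289) = -2/(2264 + 578) = -2/2842 = -2*1/2842 = -1/1421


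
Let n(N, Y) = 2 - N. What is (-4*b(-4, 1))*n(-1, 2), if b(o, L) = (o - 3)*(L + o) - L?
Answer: -240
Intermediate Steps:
b(o, L) = -L + (-3 + o)*(L + o) (b(o, L) = (-3 + o)*(L + o) - L = -L + (-3 + o)*(L + o))
(-4*b(-4, 1))*n(-1, 2) = (-4*((-4)**2 - 4*1 - 3*(-4) + 1*(-4)))*(2 - 1*(-1)) = (-4*(16 - 4 + 12 - 4))*(2 + 1) = -4*20*3 = -80*3 = -240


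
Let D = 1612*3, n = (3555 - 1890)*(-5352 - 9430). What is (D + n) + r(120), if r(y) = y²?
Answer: -24592794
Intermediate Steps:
n = -24612030 (n = 1665*(-14782) = -24612030)
D = 4836
(D + n) + r(120) = (4836 - 24612030) + 120² = -24607194 + 14400 = -24592794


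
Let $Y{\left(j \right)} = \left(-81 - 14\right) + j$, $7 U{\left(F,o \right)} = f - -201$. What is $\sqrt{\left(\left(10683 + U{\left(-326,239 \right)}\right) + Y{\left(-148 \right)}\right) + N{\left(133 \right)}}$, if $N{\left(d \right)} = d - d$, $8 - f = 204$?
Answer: $\frac{\sqrt{511595}}{7} \approx 102.18$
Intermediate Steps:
$f = -196$ ($f = 8 - 204 = -196$)
$U{\left(F,o \right)} = \frac{5}{7}$ ($U{\left(F,o \right)} = \frac{-196 - -201}{7} = \frac{-196 + 201}{7} = \frac{1}{7} \cdot 5 = \frac{5}{7}$)
$Y{\left(j \right)} = -95 + j$
$N{\left(d \right)} = 0$
$\sqrt{\left(\left(10683 + U{\left(-326,239 \right)}\right) + Y{\left(-148 \right)}\right) + N{\left(133 \right)}} = \sqrt{\left(\left(10683 + \frac{5}{7}\right) - 243\right) + 0} = \sqrt{\left(\frac{74786}{7} - 243\right) + 0} = \sqrt{\frac{73085}{7} + 0} = \sqrt{\frac{73085}{7}} = \frac{\sqrt{511595}}{7}$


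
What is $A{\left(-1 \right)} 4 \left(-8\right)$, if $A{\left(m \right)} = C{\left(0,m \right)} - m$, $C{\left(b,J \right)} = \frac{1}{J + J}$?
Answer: $-16$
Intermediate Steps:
$C{\left(b,J \right)} = \frac{1}{2 J}$
$A{\left(m \right)} = \frac{1}{2 m} - m$
$A{\left(-1 \right)} 4 \left(-8\right) = \left(\frac{1}{2 \left(-1\right)} - -1\right) 4 \left(-8\right) = \left(\frac{1}{2} \left(-1\right) + 1\right) 4 \left(-8\right) = \left(- \frac{1}{2} + 1\right) 4 \left(-8\right) = \frac{1}{2} \cdot 4 \left(-8\right) = 2 \left(-8\right) = -16$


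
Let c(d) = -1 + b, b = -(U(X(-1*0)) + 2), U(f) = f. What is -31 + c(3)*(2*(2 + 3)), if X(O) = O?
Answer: -61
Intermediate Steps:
b = -2 (b = -(-1*0 + 2) = -(0 + 2) = -1*2 = -2)
c(d) = -3 (c(d) = -1 - 2 = -3)
-31 + c(3)*(2*(2 + 3)) = -31 - 6*(2 + 3) = -31 - 6*5 = -31 - 3*10 = -31 - 30 = -61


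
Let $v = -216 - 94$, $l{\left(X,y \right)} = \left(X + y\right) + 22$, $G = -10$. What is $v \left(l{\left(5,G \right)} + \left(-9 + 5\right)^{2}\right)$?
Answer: $-10230$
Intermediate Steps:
$l{\left(X,y \right)} = 22 + X + y$
$v = -310$ ($v = -216 - 94 = -310$)
$v \left(l{\left(5,G \right)} + \left(-9 + 5\right)^{2}\right) = - 310 \left(\left(22 + 5 - 10\right) + \left(-9 + 5\right)^{2}\right) = - 310 \left(17 + \left(-4\right)^{2}\right) = - 310 \left(17 + 16\right) = \left(-310\right) 33 = -10230$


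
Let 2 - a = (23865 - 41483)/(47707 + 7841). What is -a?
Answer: -64357/27774 ≈ -2.3172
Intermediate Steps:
a = 64357/27774 (a = 2 - (23865 - 41483)/(47707 + 7841) = 2 - (-17618)/55548 = 2 - 1*(-8809/27774) = 2 + 8809/27774 = 64357/27774 ≈ 2.3172)
-a = -1*64357/27774 = -64357/27774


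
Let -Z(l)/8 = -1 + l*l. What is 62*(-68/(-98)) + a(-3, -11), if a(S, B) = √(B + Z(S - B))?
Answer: 2108/49 + I*√515 ≈ 43.02 + 22.694*I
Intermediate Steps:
Z(l) = 8 - 8*l² (Z(l) = -8*(-1 + l*l) = -8*(-1 + l²) = 8 - 8*l²)
a(S, B) = √(8 + B - 8*(S - B)²) (a(S, B) = √(B + (8 - 8*(S - B)²)) = √(8 + B - 8*(S - B)²))
62*(-68/(-98)) + a(-3, -11) = 62*(-68/(-98)) + √(8 - 11 - 8*(-11 - 1*(-3))²) = 62*(-68*(-1/98)) + √(8 - 11 - 8*(-11 + 3)²) = 62*(34/49) + √(8 - 11 - 8*(-8)²) = 2108/49 + √(8 - 11 - 8*64) = 2108/49 + √(8 - 11 - 512) = 2108/49 + √(-515) = 2108/49 + I*√515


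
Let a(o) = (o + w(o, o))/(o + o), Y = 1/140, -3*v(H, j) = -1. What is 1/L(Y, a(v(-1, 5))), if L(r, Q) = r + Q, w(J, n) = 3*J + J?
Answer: 140/351 ≈ 0.39886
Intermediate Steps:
v(H, j) = ⅓ (v(H, j) = -⅓*(-1) = ⅓)
w(J, n) = 4*J
Y = 1/140 ≈ 0.0071429
a(o) = 5/2 (a(o) = (o + 4*o)/(o + o) = (5*o)/((2*o)) = (5*o)*(1/(2*o)) = 5/2)
L(r, Q) = Q + r
1/L(Y, a(v(-1, 5))) = 1/(5/2 + 1/140) = 1/(351/140) = 140/351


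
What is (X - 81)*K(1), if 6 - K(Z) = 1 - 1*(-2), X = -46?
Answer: -381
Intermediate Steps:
K(Z) = 3 (K(Z) = 6 - (1 - 1*(-2)) = 6 - (1 + 2) = 6 - 1*3 = 6 - 3 = 3)
(X - 81)*K(1) = (-46 - 81)*3 = -127*3 = -381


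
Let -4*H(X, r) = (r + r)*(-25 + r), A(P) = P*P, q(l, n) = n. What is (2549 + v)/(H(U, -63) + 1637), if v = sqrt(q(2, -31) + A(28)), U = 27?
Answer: -2549/1135 - sqrt(753)/1135 ≈ -2.2700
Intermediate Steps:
A(P) = P**2
v = sqrt(753) (v = sqrt(-31 + 28**2) = sqrt(-31 + 784) = sqrt(753) ≈ 27.441)
H(X, r) = -r*(-25 + r)/2 (H(X, r) = -(r + r)*(-25 + r)/4 = -2*r*(-25 + r)/4 = -r*(-25 + r)/2)
(2549 + v)/(H(U, -63) + 1637) = (2549 + sqrt(753))/((1/2)*(-63)*(25 - 1*(-63)) + 1637) = (2549 + sqrt(753))/((1/2)*(-63)*(25 + 63) + 1637) = (2549 + sqrt(753))/((1/2)*(-63)*88 + 1637) = (2549 + sqrt(753))/(-2772 + 1637) = (2549 + sqrt(753))/(-1135) = (2549 + sqrt(753))*(-1/1135) = -2549/1135 - sqrt(753)/1135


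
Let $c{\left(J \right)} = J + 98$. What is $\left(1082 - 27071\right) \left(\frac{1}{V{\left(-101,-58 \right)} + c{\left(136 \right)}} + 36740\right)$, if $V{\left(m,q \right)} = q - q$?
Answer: $- \frac{74477205743}{78} \approx -9.5484 \cdot 10^{8}$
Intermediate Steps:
$V{\left(m,q \right)} = 0$
$c{\left(J \right)} = 98 + J$
$\left(1082 - 27071\right) \left(\frac{1}{V{\left(-101,-58 \right)} + c{\left(136 \right)}} + 36740\right) = \left(1082 - 27071\right) \left(\frac{1}{0 + \left(98 + 136\right)} + 36740\right) = - 25989 \left(\frac{1}{0 + 234} + 36740\right) = - 25989 \left(\frac{1}{234} + 36740\right) = \left(-25989\right) \frac{8597161}{234} = - \frac{74477205743}{78}$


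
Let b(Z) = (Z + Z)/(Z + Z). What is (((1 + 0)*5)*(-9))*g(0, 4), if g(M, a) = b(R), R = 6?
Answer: -45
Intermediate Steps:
b(Z) = 1 (b(Z) = (2*Z)/((2*Z)) = (2*Z)*(1/(2*Z)) = 1)
g(M, a) = 1
(((1 + 0)*5)*(-9))*g(0, 4) = (((1 + 0)*5)*(-9))*1 = ((1*5)*(-9))*1 = (5*(-9))*1 = -45*1 = -45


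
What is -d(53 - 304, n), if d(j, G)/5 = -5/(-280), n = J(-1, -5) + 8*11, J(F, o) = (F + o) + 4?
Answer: -5/56 ≈ -0.089286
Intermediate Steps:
J(F, o) = 4 + F + o
n = 86 (n = (4 - 1 - 5) + 8*11 = -2 + 88 = 86)
d(j, G) = 5/56 (d(j, G) = 5*(-5/(-280)) = 5*(-5*(-1/280)) = 5*(1/56) = 5/56)
-d(53 - 304, n) = -1*5/56 = -5/56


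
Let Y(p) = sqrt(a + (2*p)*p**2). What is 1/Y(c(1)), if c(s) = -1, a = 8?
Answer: sqrt(6)/6 ≈ 0.40825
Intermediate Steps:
Y(p) = sqrt(8 + 2*p**3) (Y(p) = sqrt(8 + (2*p)*p**2) = sqrt(8 + 2*p**3))
1/Y(c(1)) = 1/(sqrt(8 + 2*(-1)**3)) = 1/(sqrt(8 + 2*(-1))) = 1/(sqrt(8 - 2)) = 1/(sqrt(6)) = sqrt(6)/6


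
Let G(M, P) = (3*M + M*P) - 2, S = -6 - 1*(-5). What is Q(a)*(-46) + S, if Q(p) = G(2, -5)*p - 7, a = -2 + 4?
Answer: 873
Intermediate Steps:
S = -1 (S = -6 + 5 = -1)
G(M, P) = -2 + 3*M + M*P
a = 2
Q(p) = -7 - 6*p (Q(p) = (-2 + 3*2 + 2*(-5))*p - 7 = (-2 + 6 - 10)*p - 7 = -6*p - 7 = -7 - 6*p)
Q(a)*(-46) + S = (-7 - 6*2)*(-46) - 1 = (-7 - 12)*(-46) - 1 = -19*(-46) - 1 = 874 - 1 = 873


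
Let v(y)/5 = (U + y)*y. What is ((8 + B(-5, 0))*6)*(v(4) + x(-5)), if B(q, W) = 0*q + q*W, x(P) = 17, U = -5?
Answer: -144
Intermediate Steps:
B(q, W) = W*q (B(q, W) = 0 + W*q = W*q)
v(y) = 5*y*(-5 + y) (v(y) = 5*((-5 + y)*y) = 5*(y*(-5 + y)) = 5*y*(-5 + y))
((8 + B(-5, 0))*6)*(v(4) + x(-5)) = ((8 + 0*(-5))*6)*(5*4*(-5 + 4) + 17) = ((8 + 0)*6)*(5*4*(-1) + 17) = (8*6)*(-20 + 17) = 48*(-3) = -144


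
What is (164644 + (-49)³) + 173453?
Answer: 220448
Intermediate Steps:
(164644 + (-49)³) + 173453 = (164644 - 117649) + 173453 = 46995 + 173453 = 220448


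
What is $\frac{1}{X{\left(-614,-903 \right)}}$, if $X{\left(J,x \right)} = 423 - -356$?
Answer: $\frac{1}{779} \approx 0.0012837$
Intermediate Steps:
$X{\left(J,x \right)} = 779$ ($X{\left(J,x \right)} = 423 + 356 = 779$)
$\frac{1}{X{\left(-614,-903 \right)}} = \frac{1}{779}$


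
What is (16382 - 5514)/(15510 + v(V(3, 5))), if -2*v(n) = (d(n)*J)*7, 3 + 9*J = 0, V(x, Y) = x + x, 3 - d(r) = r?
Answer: 21736/31013 ≈ 0.70087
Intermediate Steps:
d(r) = 3 - r
V(x, Y) = 2*x
J = -⅓ (J = -⅓ + (⅑)*0 = -⅓ + 0 = -⅓ ≈ -0.33333)
v(n) = 7/2 - 7*n/6 (v(n) = -(3 - n)*(-⅓)*7/2 = -(-1 + n/3)*7/2 = -(-7 + 7*n/3)/2 = 7/2 - 7*n/6)
(16382 - 5514)/(15510 + v(V(3, 5))) = (16382 - 5514)/(15510 + (7/2 - 7*3/3)) = 10868/(15510 + (7/2 - 7/6*6)) = 10868/(15510 + (7/2 - 7)) = 10868/(15510 - 7/2) = 10868/(31013/2) = 10868*(2/31013) = 21736/31013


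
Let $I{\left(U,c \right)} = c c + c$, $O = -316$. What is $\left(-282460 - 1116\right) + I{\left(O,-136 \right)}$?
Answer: $-265216$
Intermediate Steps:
$I{\left(U,c \right)} = c + c^{2}$ ($I{\left(U,c \right)} = c^{2} + c = c + c^{2}$)
$\left(-282460 - 1116\right) + I{\left(O,-136 \right)} = \left(-282460 - 1116\right) - 136 \left(1 - 136\right) = -283576 - -18360 = -283576 + 18360 = -265216$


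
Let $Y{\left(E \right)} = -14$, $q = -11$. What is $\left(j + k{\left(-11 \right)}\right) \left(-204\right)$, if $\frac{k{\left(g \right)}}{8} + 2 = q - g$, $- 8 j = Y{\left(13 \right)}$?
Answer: $2907$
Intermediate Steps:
$j = \frac{7}{4}$ ($j = \left(- \frac{1}{8}\right) \left(-14\right) = \frac{7}{4} \approx 1.75$)
$k{\left(g \right)} = -104 - 8 g$ ($k{\left(g \right)} = -16 + 8 \left(-11 - g\right) = -16 - \left(88 + 8 g\right) = -104 - 8 g$)
$\left(j + k{\left(-11 \right)}\right) \left(-204\right) = \left(\frac{7}{4} - 16\right) \left(-204\right) = \left(- \frac{57}{4}\right) \left(-204\right) = 2907$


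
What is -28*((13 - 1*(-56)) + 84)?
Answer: -4284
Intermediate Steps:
-28*((13 - 1*(-56)) + 84) = -28*((13 + 56) + 84) = -28*(69 + 84) = -28*153 = -4284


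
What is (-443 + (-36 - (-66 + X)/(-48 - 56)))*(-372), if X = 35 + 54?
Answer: 4630749/26 ≈ 1.7811e+5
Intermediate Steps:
X = 89
(-443 + (-36 - (-66 + X)/(-48 - 56)))*(-372) = (-443 + (-36 - (-66 + 89)/(-48 - 56)))*(-372) = (-443 + (-36 - 23/(-104)))*(-372) = (-443 + (-36 - 23*(-1)/104))*(-372) = (-443 + (-36 - 1*(-23/104)))*(-372) = (-443 + (-36 + 23/104))*(-372) = (-443 - 3721/104)*(-372) = -49793/104*(-372) = 4630749/26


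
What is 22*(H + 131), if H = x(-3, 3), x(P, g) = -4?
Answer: 2794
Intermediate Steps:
H = -4
22*(H + 131) = 22*(-4 + 131) = 22*127 = 2794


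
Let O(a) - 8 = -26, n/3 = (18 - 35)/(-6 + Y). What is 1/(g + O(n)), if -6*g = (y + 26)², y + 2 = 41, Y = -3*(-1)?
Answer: -6/4333 ≈ -0.0013847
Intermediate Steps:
Y = 3
y = 39 (y = -2 + 41 = 39)
n = 17 (n = 3*((18 - 35)/(-6 + 3)) = 3*(-17/(-3)) = 3*(-17*(-⅓)) = 3*(17/3) = 17)
O(a) = -18 (O(a) = 8 - 26 = -18)
g = -4225/6 (g = -(39 + 26)²/6 = -⅙*65² = -⅙*4225 = -4225/6 ≈ -704.17)
1/(g + O(n)) = 1/(-4225/6 - 18) = 1/(-4333/6) = -6/4333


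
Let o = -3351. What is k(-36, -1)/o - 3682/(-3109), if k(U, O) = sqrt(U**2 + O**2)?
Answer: 3682/3109 - sqrt(1297)/3351 ≈ 1.1736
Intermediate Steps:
k(U, O) = sqrt(O**2 + U**2)
k(-36, -1)/o - 3682/(-3109) = sqrt((-1)**2 + (-36)**2)/(-3351) - 3682/(-3109) = sqrt(1 + 1296)*(-1/3351) - 3682*(-1/3109) = sqrt(1297)*(-1/3351) + 3682/3109 = -sqrt(1297)/3351 + 3682/3109 = 3682/3109 - sqrt(1297)/3351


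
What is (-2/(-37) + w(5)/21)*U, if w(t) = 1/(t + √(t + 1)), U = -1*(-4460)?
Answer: 4384180/14763 - 4460*√6/399 ≈ 269.59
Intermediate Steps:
U = 4460
w(t) = 1/(t + √(1 + t))
(-2/(-37) + w(5)/21)*U = (-2/(-37) + 1/((5 + √(1 + 5))*21))*4460 = (-2*(-1/37) + (1/21)/(5 + √6))*4460 = (2/37 + 1/(21*(5 + √6)))*4460 = 8920/37 + 4460/(21*(5 + √6))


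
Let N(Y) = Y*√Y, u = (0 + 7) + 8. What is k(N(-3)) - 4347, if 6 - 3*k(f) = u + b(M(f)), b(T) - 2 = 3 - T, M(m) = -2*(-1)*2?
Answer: -13051/3 ≈ -4350.3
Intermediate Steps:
M(m) = 4 (M(m) = 2*2 = 4)
b(T) = 5 - T (b(T) = 2 + (3 - T) = 5 - T)
u = 15 (u = 7 + 8 = 15)
N(Y) = Y^(3/2)
k(f) = -10/3 (k(f) = 2 - (15 + (5 - 1*4))/3 = 2 - (15 + (5 - 4))/3 = 2 - (15 + 1)/3 = 2 - ⅓*16 = 2 - 16/3 = -10/3)
k(N(-3)) - 4347 = -10/3 - 4347 = -13051/3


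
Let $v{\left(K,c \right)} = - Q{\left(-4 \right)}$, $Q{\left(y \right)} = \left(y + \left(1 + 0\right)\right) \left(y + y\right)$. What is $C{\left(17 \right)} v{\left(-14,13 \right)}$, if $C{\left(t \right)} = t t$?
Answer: $-6936$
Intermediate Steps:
$Q{\left(y \right)} = 2 y \left(1 + y\right)$ ($Q{\left(y \right)} = \left(y + 1\right) 2 y = \left(1 + y\right) 2 y = 2 y \left(1 + y\right)$)
$v{\left(K,c \right)} = -24$ ($v{\left(K,c \right)} = - 2 \left(-4\right) \left(1 - 4\right) = - 2 \left(-4\right) \left(-3\right) = \left(-1\right) 24 = -24$)
$C{\left(t \right)} = t^{2}$
$C{\left(17 \right)} v{\left(-14,13 \right)} = 17^{2} \left(-24\right) = 289 \left(-24\right) = -6936$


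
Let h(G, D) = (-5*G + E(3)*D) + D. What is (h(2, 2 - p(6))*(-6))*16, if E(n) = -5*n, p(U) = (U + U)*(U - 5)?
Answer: -12480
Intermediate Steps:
p(U) = 2*U*(-5 + U) (p(U) = (2*U)*(-5 + U) = 2*U*(-5 + U))
h(G, D) = -14*D - 5*G (h(G, D) = (-5*G + (-5*3)*D) + D = (-5*G - 15*D) + D = (-15*D - 5*G) + D = -14*D - 5*G)
(h(2, 2 - p(6))*(-6))*16 = ((-14*(2 - 2*6*(-5 + 6)) - 5*2)*(-6))*16 = ((-14*(2 - 2*6) - 10)*(-6))*16 = ((-14*(2 - 1*12) - 10)*(-6))*16 = ((-14*(2 - 12) - 10)*(-6))*16 = ((-14*(-10) - 10)*(-6))*16 = ((140 - 10)*(-6))*16 = (130*(-6))*16 = -780*16 = -12480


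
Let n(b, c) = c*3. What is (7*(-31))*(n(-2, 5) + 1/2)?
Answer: -6727/2 ≈ -3363.5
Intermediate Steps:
n(b, c) = 3*c
(7*(-31))*(n(-2, 5) + 1/2) = (7*(-31))*(3*5 + 1/2) = -217*(15 + (1/2)*1) = -217*(15 + 1/2) = -217*31/2 = -6727/2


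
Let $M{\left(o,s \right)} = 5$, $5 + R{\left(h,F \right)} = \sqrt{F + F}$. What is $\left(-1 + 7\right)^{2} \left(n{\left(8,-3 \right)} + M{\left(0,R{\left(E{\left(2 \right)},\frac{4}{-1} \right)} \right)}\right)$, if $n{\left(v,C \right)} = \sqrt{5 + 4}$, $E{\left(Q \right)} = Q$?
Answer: $288$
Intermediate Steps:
$n{\left(v,C \right)} = 3$ ($n{\left(v,C \right)} = \sqrt{9} = 3$)
$R{\left(h,F \right)} = -5 + \sqrt{2} \sqrt{F}$ ($R{\left(h,F \right)} = -5 + \sqrt{F + F} = -5 + \sqrt{2 F} = -5 + \sqrt{2} \sqrt{F}$)
$\left(-1 + 7\right)^{2} \left(n{\left(8,-3 \right)} + M{\left(0,R{\left(E{\left(2 \right)},\frac{4}{-1} \right)} \right)}\right) = \left(-1 + 7\right)^{2} \left(3 + 5\right) = 6^{2} \cdot 8 = 36 \cdot 8 = 288$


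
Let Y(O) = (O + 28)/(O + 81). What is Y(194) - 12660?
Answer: -3481278/275 ≈ -12659.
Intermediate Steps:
Y(O) = (28 + O)/(81 + O)
Y(194) - 12660 = (28 + 194)/(81 + 194) - 12660 = 222/275 - 12660 = -3481278/275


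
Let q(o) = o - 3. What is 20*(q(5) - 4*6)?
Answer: -440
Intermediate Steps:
q(o) = -3 + o
20*(q(5) - 4*6) = 20*((-3 + 5) - 4*6) = 20*(2 - 24) = 20*(-22) = -440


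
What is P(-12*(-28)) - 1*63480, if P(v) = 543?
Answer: -62937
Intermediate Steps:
P(-12*(-28)) - 1*63480 = 543 - 1*63480 = 543 - 63480 = -62937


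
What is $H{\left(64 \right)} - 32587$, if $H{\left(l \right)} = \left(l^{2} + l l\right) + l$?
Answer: $-24331$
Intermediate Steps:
$H{\left(l \right)} = l + 2 l^{2}$ ($H{\left(l \right)} = \left(l^{2} + l^{2}\right) + l = 2 l^{2} + l = l + 2 l^{2}$)
$H{\left(64 \right)} - 32587 = 64 \left(1 + 2 \cdot 64\right) - 32587 = 64 \left(1 + 128\right) - 32587 = 64 \cdot 129 - 32587 = 8256 - 32587 = -24331$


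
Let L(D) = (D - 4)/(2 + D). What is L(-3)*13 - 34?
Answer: 57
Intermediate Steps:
L(D) = (-4 + D)/(2 + D)
L(-3)*13 - 34 = ((-4 - 3)/(2 - 3))*13 - 34 = (-7/(-1))*13 - 34 = -1*(-7)*13 - 34 = 7*13 - 34 = 91 - 34 = 57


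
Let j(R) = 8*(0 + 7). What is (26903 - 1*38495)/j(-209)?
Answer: -207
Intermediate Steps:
j(R) = 56 (j(R) = 8*7 = 56)
(26903 - 1*38495)/j(-209) = (26903 - 1*38495)/56 = (26903 - 38495)*(1/56) = -11592*1/56 = -207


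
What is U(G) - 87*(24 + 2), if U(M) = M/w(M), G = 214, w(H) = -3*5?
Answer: -34144/15 ≈ -2276.3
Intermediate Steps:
w(H) = -15
U(M) = -M/15 (U(M) = M/(-15) = M*(-1/15) = -M/15)
U(G) - 87*(24 + 2) = -1/15*214 - 87*(24 + 2) = -214/15 - 87*26 = -214/15 - 2262 = -34144/15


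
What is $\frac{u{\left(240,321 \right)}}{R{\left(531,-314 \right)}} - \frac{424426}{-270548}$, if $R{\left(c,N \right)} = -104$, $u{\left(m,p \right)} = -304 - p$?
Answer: $\frac{53308201}{7034248} \approx 7.5784$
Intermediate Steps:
$\frac{u{\left(240,321 \right)}}{R{\left(531,-314 \right)}} - \frac{424426}{-270548} = \frac{-304 - 321}{-104} - \frac{424426}{-270548} = \left(-304 - 321\right) \left(- \frac{1}{104}\right) - - \frac{212213}{135274} = \left(-625\right) \left(- \frac{1}{104}\right) + \frac{212213}{135274} = \frac{625}{104} + \frac{212213}{135274} = \frac{53308201}{7034248}$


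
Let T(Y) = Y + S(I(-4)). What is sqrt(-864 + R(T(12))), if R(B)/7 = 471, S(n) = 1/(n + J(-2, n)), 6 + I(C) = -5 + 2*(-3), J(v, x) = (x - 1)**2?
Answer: sqrt(2433) ≈ 49.325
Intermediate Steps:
J(v, x) = (-1 + x)**2
I(C) = -17 (I(C) = -6 + (-5 + 2*(-3)) = -6 + (-5 - 6) = -6 - 11 = -17)
S(n) = 1/(n + (-1 + n)**2)
T(Y) = 1/307 + Y (T(Y) = Y + 1/(-17 + (-1 - 17)**2) = Y + 1/(-17 + (-18)**2) = Y + 1/(-17 + 324) = Y + 1/307 = 1/307 + Y)
R(B) = 3297 (R(B) = 7*471 = 3297)
sqrt(-864 + R(T(12))) = sqrt(-864 + 3297) = sqrt(2433)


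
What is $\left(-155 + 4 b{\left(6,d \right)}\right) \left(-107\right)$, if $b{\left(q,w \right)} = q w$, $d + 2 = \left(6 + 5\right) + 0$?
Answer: $-6527$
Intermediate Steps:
$d = 9$ ($d = -2 + \left(\left(6 + 5\right) + 0\right) = -2 + \left(11 + 0\right) = -2 + 11 = 9$)
$\left(-155 + 4 b{\left(6,d \right)}\right) \left(-107\right) = \left(-155 + 4 \cdot 6 \cdot 9\right) \left(-107\right) = \left(-155 + 4 \cdot 54\right) \left(-107\right) = \left(-155 + 216\right) \left(-107\right) = 61 \left(-107\right) = -6527$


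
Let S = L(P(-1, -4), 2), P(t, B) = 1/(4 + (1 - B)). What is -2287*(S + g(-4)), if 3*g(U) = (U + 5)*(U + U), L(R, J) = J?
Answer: 4574/3 ≈ 1524.7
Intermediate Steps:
P(t, B) = 1/(5 - B)
g(U) = 2*U*(5 + U)/3 (g(U) = ((U + 5)*(U + U))/3 = ((5 + U)*(2*U))/3 = (2*U*(5 + U))/3 = 2*U*(5 + U)/3)
S = 2
-2287*(S + g(-4)) = -2287*(2 + (⅔)*(-4)*(5 - 4)) = -2287*(2 + (⅔)*(-4)*1) = -2287*(2 - 8/3) = -2287*(-⅔) = 4574/3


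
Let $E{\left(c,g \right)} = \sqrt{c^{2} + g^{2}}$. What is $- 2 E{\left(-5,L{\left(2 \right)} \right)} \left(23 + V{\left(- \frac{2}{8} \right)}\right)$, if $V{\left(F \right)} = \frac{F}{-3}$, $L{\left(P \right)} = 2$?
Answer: $- \frac{277 \sqrt{29}}{6} \approx -248.62$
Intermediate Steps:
$V{\left(F \right)} = - \frac{F}{3}$
$- 2 E{\left(-5,L{\left(2 \right)} \right)} \left(23 + V{\left(- \frac{2}{8} \right)}\right) = - 2 \sqrt{\left(-5\right)^{2} + 2^{2}} \left(23 - \frac{\left(-2\right) \frac{1}{8}}{3}\right) = - 2 \sqrt{25 + 4} \left(23 - \frac{\left(-2\right) \frac{1}{8}}{3}\right) = - 2 \sqrt{29} \left(23 - - \frac{1}{12}\right) = - 2 \sqrt{29} \left(23 + \frac{1}{12}\right) = - 2 \sqrt{29} \cdot \frac{277}{12} = - \frac{277 \sqrt{29}}{6}$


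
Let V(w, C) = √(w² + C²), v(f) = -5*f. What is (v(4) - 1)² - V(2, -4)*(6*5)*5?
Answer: 441 - 300*√5 ≈ -229.82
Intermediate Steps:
V(w, C) = √(C² + w²)
(v(4) - 1)² - V(2, -4)*(6*5)*5 = (-5*4 - 1)² - √((-4)² + 2²)*(6*5)*5 = (-20 - 1)² - √(16 + 4)*30*5 = (-21)² - √20*150 = 441 - 2*√5*150 = 441 - 300*√5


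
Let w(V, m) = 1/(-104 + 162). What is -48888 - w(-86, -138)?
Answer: -2835505/58 ≈ -48888.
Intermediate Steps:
w(V, m) = 1/58
-48888 - w(-86, -138) = -48888 - 1*1/58 = -48888 - 1/58 = -2835505/58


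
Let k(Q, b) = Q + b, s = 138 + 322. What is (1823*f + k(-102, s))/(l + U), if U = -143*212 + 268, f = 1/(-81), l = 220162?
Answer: 27175/15399234 ≈ 0.0017647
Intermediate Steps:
s = 460
f = -1/81 ≈ -0.012346
U = -30048 (U = -30316 + 268 = -30048)
(1823*f + k(-102, s))/(l + U) = (1823*(-1/81) + (-102 + 460))/(220162 - 30048) = (-1823/81 + 358)/190114 = (27175/81)*(1/190114) = 27175/15399234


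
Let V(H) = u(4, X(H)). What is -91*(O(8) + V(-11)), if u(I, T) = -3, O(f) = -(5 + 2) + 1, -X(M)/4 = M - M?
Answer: 819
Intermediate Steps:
X(M) = 0 (X(M) = -4*(M - M) = -4*0 = 0)
O(f) = -6 (O(f) = -1*7 + 1 = -7 + 1 = -6)
V(H) = -3
-91*(O(8) + V(-11)) = -91*(-6 - 3) = -91*(-9) = 819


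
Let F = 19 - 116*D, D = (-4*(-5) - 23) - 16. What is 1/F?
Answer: 1/2223 ≈ 0.00044984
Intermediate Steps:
D = -19 (D = (20 - 23) - 16 = -3 - 16 = -19)
F = 2223 (F = 19 - 116*(-19) = 19 + 2204 = 2223)
1/F = 1/2223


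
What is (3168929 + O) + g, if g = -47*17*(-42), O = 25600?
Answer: 3228087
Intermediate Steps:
g = 33558 (g = -799*(-42) = 33558)
(3168929 + O) + g = (3168929 + 25600) + 33558 = 3194529 + 33558 = 3228087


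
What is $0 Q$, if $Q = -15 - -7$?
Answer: $0$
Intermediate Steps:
$Q = -8$ ($Q = -15 + 7 = -8$)
$0 Q = 0 \left(-8\right) = 0$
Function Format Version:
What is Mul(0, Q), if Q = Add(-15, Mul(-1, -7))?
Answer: 0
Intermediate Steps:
Q = -8 (Q = Add(-15, 7) = -8)
Mul(0, Q) = Mul(0, -8) = 0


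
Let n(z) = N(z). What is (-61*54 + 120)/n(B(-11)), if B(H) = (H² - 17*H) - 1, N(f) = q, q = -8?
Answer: 1587/4 ≈ 396.75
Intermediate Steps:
N(f) = -8
B(H) = -1 + H² - 17*H
n(z) = -8
(-61*54 + 120)/n(B(-11)) = (-61*54 + 120)/(-8) = (-3294 + 120)*(-⅛) = -3174*(-⅛) = 1587/4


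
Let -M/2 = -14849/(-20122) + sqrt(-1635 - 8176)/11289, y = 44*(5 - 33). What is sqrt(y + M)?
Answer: sqrt(-15911968544101352781 - 2285429172738*I*sqrt(9811))/113578629 ≈ 0.00024982 - 35.121*I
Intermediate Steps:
y = -1232 (y = 44*(-28) = -1232)
M = -14849/10061 - 2*I*sqrt(9811)/11289 (M = -2*(-14849/(-20122) + sqrt(-1635 - 8176)/11289) = -2*(-14849*(-1/20122) + sqrt(-9811)*(1/11289)) = -2*(14849/20122 + (I*sqrt(9811))*(1/11289)) = -2*(14849/20122 + I*sqrt(9811)/11289) = -14849/10061 - 2*I*sqrt(9811)/11289 ≈ -1.4759 - 0.017548*I)
sqrt(y + M) = sqrt(-1232 + (-14849/10061 - 2*I*sqrt(9811)/11289)) = sqrt(-12410001/10061 - 2*I*sqrt(9811)/11289)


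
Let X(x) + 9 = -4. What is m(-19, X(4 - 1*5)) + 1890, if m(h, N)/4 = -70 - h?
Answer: 1686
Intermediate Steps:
X(x) = -13 (X(x) = -9 - 4 = -13)
m(h, N) = -280 - 4*h (m(h, N) = 4*(-70 - h) = -280 - 4*h)
m(-19, X(4 - 1*5)) + 1890 = (-280 - 4*(-19)) + 1890 = (-280 + 76) + 1890 = -204 + 1890 = 1686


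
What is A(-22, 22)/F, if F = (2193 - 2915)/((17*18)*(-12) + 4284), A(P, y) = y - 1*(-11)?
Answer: -10098/361 ≈ -27.972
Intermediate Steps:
A(P, y) = 11 + y (A(P, y) = y + 11 = 11 + y)
F = -361/306 (F = -722/(306*(-12) + 4284) = -722/(-3672 + 4284) = -722/612 = -722*1/612 = -361/306 ≈ -1.1797)
A(-22, 22)/F = (11 + 22)/(-361/306) = 33*(-306/361) = -10098/361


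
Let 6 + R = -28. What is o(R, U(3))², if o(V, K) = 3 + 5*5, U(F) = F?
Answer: 784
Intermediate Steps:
R = -34 (R = -6 - 28 = -34)
o(V, K) = 28 (o(V, K) = 3 + 25 = 28)
o(R, U(3))² = 28² = 784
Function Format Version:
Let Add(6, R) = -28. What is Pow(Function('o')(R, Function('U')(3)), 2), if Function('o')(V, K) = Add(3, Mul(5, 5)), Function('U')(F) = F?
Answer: 784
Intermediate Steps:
R = -34 (R = Add(-6, -28) = -34)
Function('o')(V, K) = 28 (Function('o')(V, K) = Add(3, 25) = 28)
Pow(Function('o')(R, Function('U')(3)), 2) = Pow(28, 2) = 784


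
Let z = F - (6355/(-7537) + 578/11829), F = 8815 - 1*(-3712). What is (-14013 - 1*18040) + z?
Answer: -1740773091089/89155173 ≈ -19525.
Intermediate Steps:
F = 12527 (F = 8815 + 3712 = 12527)
z = 1116917669080/89155173 (z = 12527 - (6355/(-7537) + 578/11829) = 12527 - (6355*(-1/7537) + 578*(1/11829)) = 12527 - (-6355/7537 + 578/11829) = 12527 - 1*(-70816909/89155173) = 12527 + 70816909/89155173 = 1116917669080/89155173 ≈ 12528.)
(-14013 - 1*18040) + z = (-14013 - 1*18040) + 1116917669080/89155173 = (-14013 - 18040) + 1116917669080/89155173 = -32053 + 1116917669080/89155173 = -1740773091089/89155173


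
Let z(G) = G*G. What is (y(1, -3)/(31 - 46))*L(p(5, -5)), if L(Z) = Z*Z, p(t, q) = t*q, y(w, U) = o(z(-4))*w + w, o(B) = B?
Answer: -2125/3 ≈ -708.33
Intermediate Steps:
z(G) = G²
y(w, U) = 17*w (y(w, U) = (-4)²*w + w = 16*w + w = 17*w)
p(t, q) = q*t
L(Z) = Z²
(y(1, -3)/(31 - 46))*L(p(5, -5)) = ((17*1)/(31 - 46))*(-5*5)² = (17/(-15))*(-25)² = -1/15*17*625 = -17/15*625 = -2125/3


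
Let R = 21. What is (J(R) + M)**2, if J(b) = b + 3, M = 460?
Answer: 234256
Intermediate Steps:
J(b) = 3 + b
(J(R) + M)**2 = ((3 + 21) + 460)**2 = (24 + 460)**2 = 484**2 = 234256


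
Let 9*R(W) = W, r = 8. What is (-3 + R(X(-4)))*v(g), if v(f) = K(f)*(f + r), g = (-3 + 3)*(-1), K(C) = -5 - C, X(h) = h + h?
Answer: 1400/9 ≈ 155.56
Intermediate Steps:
X(h) = 2*h
R(W) = W/9
g = 0 (g = 0*(-1) = 0)
v(f) = (-5 - f)*(8 + f) (v(f) = (-5 - f)*(f + 8) = (-5 - f)*(8 + f))
(-3 + R(X(-4)))*v(g) = (-3 + (2*(-4))/9)*(-(5 + 0)*(8 + 0)) = (-3 + (⅑)*(-8))*(-1*5*8) = (-3 - 8/9)*(-40) = -35/9*(-40) = 1400/9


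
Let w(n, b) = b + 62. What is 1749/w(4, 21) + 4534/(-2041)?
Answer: 3193387/169403 ≈ 18.851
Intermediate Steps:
w(n, b) = 62 + b
1749/w(4, 21) + 4534/(-2041) = 1749/(62 + 21) + 4534/(-2041) = 1749/83 + 4534*(-1/2041) = 1749*(1/83) - 4534/2041 = 1749/83 - 4534/2041 = 3193387/169403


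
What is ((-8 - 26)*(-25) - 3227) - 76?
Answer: -2453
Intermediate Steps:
((-8 - 26)*(-25) - 3227) - 76 = (-34*(-25) - 3227) - 76 = (850 - 3227) - 76 = -2377 - 76 = -2453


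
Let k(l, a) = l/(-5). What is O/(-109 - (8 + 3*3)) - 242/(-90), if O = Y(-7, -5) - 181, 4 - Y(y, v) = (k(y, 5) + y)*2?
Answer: 841/210 ≈ 4.0048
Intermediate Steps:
k(l, a) = -l/5 (k(l, a) = l*(-1/5) = -l/5)
Y(y, v) = 4 - 8*y/5 (Y(y, v) = 4 - (-y/5 + y)*2 = 4 - 4*y/5*2 = 4 - 8*y/5)
O = -829/5 (O = (4 - 8/5*(-7)) - 181 = (4 + 56/5) - 181 = 76/5 - 181 = -829/5 ≈ -165.80)
O/(-109 - (8 + 3*3)) - 242/(-90) = -829/(5*(-109 - (8 + 3*3))) - 242/(-90) = -829/(5*(-109 - (8 + 9))) - 242*(-1/90) = -829/(5*(-109 - 1*17)) + 121/45 = -829/(5*(-109 - 17)) + 121/45 = -829/5/(-126) + 121/45 = -829/5*(-1/126) + 121/45 = 829/630 + 121/45 = 841/210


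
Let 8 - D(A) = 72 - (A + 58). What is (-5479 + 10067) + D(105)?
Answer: 4687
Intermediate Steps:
D(A) = -6 + A (D(A) = 8 - (72 - (A + 58)) = 8 - (72 - (58 + A)) = 8 - (72 + (-58 - A)) = 8 - (14 - A) = 8 + (-14 + A) = -6 + A)
(-5479 + 10067) + D(105) = (-5479 + 10067) + (-6 + 105) = 4588 + 99 = 4687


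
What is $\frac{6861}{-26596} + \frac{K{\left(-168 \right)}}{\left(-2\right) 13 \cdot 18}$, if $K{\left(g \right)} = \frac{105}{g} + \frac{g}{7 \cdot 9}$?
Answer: $- \frac{18740417}{74681568} \approx -0.25094$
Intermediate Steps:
$K{\left(g \right)} = \frac{105}{g} + \frac{g}{63}$
$\frac{6861}{-26596} + \frac{K{\left(-168 \right)}}{\left(-2\right) 13 \cdot 18} = \frac{6861}{-26596} + \frac{\frac{105}{-168} + \frac{1}{63} \left(-168\right)}{\left(-2\right) 13 \cdot 18} = 6861 \left(- \frac{1}{26596}\right) + \frac{105 \left(- \frac{1}{168}\right) - \frac{8}{3}}{\left(-26\right) 18} = - \frac{6861}{26596} + \frac{- \frac{5}{8} - \frac{8}{3}}{-468} = - \frac{6861}{26596} - - \frac{79}{11232} = - \frac{6861}{26596} + \frac{79}{11232} = - \frac{18740417}{74681568}$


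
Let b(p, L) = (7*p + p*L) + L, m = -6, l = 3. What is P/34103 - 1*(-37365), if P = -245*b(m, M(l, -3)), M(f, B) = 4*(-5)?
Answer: 1274244385/34103 ≈ 37365.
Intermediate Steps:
M(f, B) = -20
b(p, L) = L + 7*p + L*p (b(p, L) = (7*p + L*p) + L = L + 7*p + L*p)
P = -14210 (P = -245*(-20 + 7*(-6) - 20*(-6)) = -245*(-20 - 42 + 120) = -245*58 = -14210)
P/34103 - 1*(-37365) = -14210/34103 - 1*(-37365) = -14210*1/34103 + 37365 = -14210/34103 + 37365 = 1274244385/34103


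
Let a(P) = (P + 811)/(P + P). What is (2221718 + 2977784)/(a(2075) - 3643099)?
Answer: -770640475/539959213 ≈ -1.4272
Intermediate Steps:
a(P) = (811 + P)/(2*P) (a(P) = (811 + P)/((2*P)) = (811 + P)*(1/(2*P)) = (811 + P)/(2*P))
(2221718 + 2977784)/(a(2075) - 3643099) = (2221718 + 2977784)/((1/2)*(811 + 2075)/2075 - 3643099) = 5199502/((1/2)*(1/2075)*2886 - 3643099) = 5199502/(1443/2075 - 3643099) = 5199502/(-7559428982/2075) = 5199502*(-2075/7559428982) = -770640475/539959213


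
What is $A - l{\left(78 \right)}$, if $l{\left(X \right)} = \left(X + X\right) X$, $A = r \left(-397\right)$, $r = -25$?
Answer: $-2243$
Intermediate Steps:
$A = 9925$ ($A = \left(-25\right) \left(-397\right) = 9925$)
$l{\left(X \right)} = 2 X^{2}$ ($l{\left(X \right)} = 2 X X = 2 X^{2}$)
$A - l{\left(78 \right)} = 9925 - 2 \cdot 78^{2} = 9925 - 2 \cdot 6084 = 9925 - 12168 = -2243$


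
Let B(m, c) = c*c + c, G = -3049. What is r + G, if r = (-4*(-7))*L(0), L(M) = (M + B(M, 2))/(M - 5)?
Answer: -15413/5 ≈ -3082.6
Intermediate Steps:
B(m, c) = c + c² (B(m, c) = c² + c = c + c²)
L(M) = (6 + M)/(-5 + M) (L(M) = (M + 2*(1 + 2))/(M - 5) = (M + 2*3)/(-5 + M) = (M + 6)/(-5 + M) = (6 + M)/(-5 + M))
r = -168/5 (r = (-4*(-7))*((6 + 0)/(-5 + 0)) = 28*(6/(-5)) = 28*(-⅕*6) = 28*(-6/5) = -168/5 ≈ -33.600)
r + G = -168/5 - 3049 = -15413/5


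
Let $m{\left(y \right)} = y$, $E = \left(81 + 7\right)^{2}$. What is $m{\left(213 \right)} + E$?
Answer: $7957$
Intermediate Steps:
$E = 7744$ ($E = 88^{2} = 7744$)
$m{\left(213 \right)} + E = 213 + 7744 = 7957$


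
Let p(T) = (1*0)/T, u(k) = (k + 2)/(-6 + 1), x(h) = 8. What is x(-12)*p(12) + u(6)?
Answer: -8/5 ≈ -1.6000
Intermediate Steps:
u(k) = -⅖ - k/5 (u(k) = (2 + k)/(-5) = (2 + k)*(-⅕) = -⅖ - k/5)
p(T) = 0 (p(T) = 0/T = 0)
x(-12)*p(12) + u(6) = 8*0 + (-⅖ - ⅕*6) = 0 + (-⅖ - 6/5) = 0 - 8/5 = -8/5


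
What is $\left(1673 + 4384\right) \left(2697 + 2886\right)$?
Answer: $33816231$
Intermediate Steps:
$\left(1673 + 4384\right) \left(2697 + 2886\right) = 6057 \cdot 5583 = 33816231$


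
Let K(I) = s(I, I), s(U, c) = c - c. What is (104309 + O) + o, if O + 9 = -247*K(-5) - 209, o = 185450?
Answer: 289541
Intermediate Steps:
s(U, c) = 0
K(I) = 0
O = -218 (O = -9 + (-247*0 - 209) = -9 + (0 - 209) = -9 - 209 = -218)
(104309 + O) + o = (104309 - 218) + 185450 = 104091 + 185450 = 289541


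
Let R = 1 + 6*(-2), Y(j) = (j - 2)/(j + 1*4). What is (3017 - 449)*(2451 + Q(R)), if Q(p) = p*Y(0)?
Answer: 6308292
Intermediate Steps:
Y(j) = (-2 + j)/(4 + j) (Y(j) = (-2 + j)/(j + 4) = (-2 + j)/(4 + j))
R = -11 (R = 1 - 12 = -11)
Q(p) = -p/2 (Q(p) = p*((-2 + 0)/(4 + 0)) = p*(-2/4) = p*((¼)*(-2)) = p*(-½) = -p/2)
(3017 - 449)*(2451 + Q(R)) = (3017 - 449)*(2451 - ½*(-11)) = 2568*(2451 + 11/2) = 2568*(4913/2) = 6308292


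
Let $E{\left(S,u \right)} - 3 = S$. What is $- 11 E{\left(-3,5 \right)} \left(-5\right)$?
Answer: $0$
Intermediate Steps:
$E{\left(S,u \right)} = 3 + S$
$- 11 E{\left(-3,5 \right)} \left(-5\right) = - 11 \left(3 - 3\right) \left(-5\right) = \left(-11\right) 0 \left(-5\right) = 0 \left(-5\right) = 0$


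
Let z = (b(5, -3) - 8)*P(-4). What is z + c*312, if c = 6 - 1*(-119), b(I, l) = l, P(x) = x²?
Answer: 38824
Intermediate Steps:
z = -176 (z = (-3 - 8)*(-4)² = -11*16 = -176)
c = 125 (c = 6 + 119 = 125)
z + c*312 = -176 + 125*312 = -176 + 39000 = 38824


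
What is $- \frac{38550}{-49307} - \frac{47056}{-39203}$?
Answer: $\frac{3831465842}{1932982321} \approx 1.9822$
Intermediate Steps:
$- \frac{38550}{-49307} - \frac{47056}{-39203} = \left(-38550\right) \left(- \frac{1}{49307}\right) - - \frac{47056}{39203} = \frac{38550}{49307} + \frac{47056}{39203} = \frac{3831465842}{1932982321}$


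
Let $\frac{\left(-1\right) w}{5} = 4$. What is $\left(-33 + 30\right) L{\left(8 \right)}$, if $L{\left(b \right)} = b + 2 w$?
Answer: $96$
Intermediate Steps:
$w = -20$ ($w = \left(-5\right) 4 = -20$)
$L{\left(b \right)} = -40 + b$ ($L{\left(b \right)} = b + 2 \left(-20\right) = b - 40 = -40 + b$)
$\left(-33 + 30\right) L{\left(8 \right)} = \left(-33 + 30\right) \left(-40 + 8\right) = \left(-3\right) \left(-32\right) = 96$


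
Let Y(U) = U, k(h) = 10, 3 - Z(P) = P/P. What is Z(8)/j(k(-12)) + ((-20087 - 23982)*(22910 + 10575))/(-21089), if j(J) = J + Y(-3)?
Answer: 10329595433/147623 ≈ 69973.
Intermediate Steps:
Z(P) = 2 (Z(P) = 3 - P/P = 3 - 1*1 = 3 - 1 = 2)
j(J) = -3 + J (j(J) = J - 3 = -3 + J)
Z(8)/j(k(-12)) + ((-20087 - 23982)*(22910 + 10575))/(-21089) = 2/(-3 + 10) + ((-20087 - 23982)*(22910 + 10575))/(-21089) = 2/7 - 44069*33485*(-1/21089) = 2*(1/7) - 1475650465*(-1/21089) = 2/7 + 1475650465/21089 = 10329595433/147623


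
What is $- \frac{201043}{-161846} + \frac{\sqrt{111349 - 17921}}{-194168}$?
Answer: $\frac{201043}{161846} - \frac{\sqrt{23357}}{97084} \approx 1.2406$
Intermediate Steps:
$- \frac{201043}{-161846} + \frac{\sqrt{111349 - 17921}}{-194168} = \left(-201043\right) \left(- \frac{1}{161846}\right) + \sqrt{93428} \left(- \frac{1}{194168}\right) = \frac{201043}{161846} + 2 \sqrt{23357} \left(- \frac{1}{194168}\right) = \frac{201043}{161846} - \frac{\sqrt{23357}}{97084}$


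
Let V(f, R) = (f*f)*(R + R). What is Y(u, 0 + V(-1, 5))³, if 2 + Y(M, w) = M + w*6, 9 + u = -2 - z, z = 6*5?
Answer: 4913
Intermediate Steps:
V(f, R) = 2*R*f² (V(f, R) = f²*(2*R) = 2*R*f²)
z = 30
u = -41 (u = -9 + (-2 - 1*30) = -9 + (-2 - 30) = -9 - 32 = -41)
Y(M, w) = -2 + M + 6*w (Y(M, w) = -2 + (M + w*6) = -2 + (M + 6*w) = -2 + M + 6*w)
Y(u, 0 + V(-1, 5))³ = (-2 - 41 + 6*(0 + 2*5*(-1)²))³ = (-2 - 41 + 6*(0 + 2*5*1))³ = (-2 - 41 + 6*(0 + 10))³ = (-2 - 41 + 6*10)³ = (-2 - 41 + 60)³ = 17³ = 4913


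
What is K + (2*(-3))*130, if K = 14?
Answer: -766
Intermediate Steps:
K + (2*(-3))*130 = 14 + (2*(-3))*130 = 14 - 6*130 = 14 - 780 = -766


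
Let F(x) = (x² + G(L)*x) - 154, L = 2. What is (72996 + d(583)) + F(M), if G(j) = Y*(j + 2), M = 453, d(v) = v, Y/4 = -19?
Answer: 140922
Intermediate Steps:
Y = -76 (Y = 4*(-19) = -76)
G(j) = -152 - 76*j (G(j) = -76*(j + 2) = -76*(2 + j) = -152 - 76*j)
F(x) = -154 + x² - 304*x (F(x) = (x² + (-152 - 76*2)*x) - 154 = (x² + (-152 - 152)*x) - 154 = (x² - 304*x) - 154 = -154 + x² - 304*x)
(72996 + d(583)) + F(M) = (72996 + 583) + (-154 + 453² - 304*453) = 73579 + (-154 + 205209 - 137712) = 73579 + 67343 = 140922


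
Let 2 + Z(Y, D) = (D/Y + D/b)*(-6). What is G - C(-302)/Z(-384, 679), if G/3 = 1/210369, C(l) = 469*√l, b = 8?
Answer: 1/70123 + 30016*I*√302/32041 ≈ 1.4261e-5 + 16.28*I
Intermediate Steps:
G = 1/70123 (G = 3/210369 = 3*(1/210369) = 1/70123 ≈ 1.4261e-5)
Z(Y, D) = -2 - 3*D/4 - 6*D/Y (Z(Y, D) = -2 + (D/Y + D/8)*(-6) = -2 + (D/8 + D/Y)*(-6) = -2 + (-3*D/4 - 6*D/Y) = -2 - 3*D/4 - 6*D/Y)
G - C(-302)/Z(-384, 679) = 1/70123 - 469*√(-302)/(-2 - ¾*679 - 6*679/(-384)) = 1/70123 - 469*(I*√302)/(-2 - 2037/4 - 6*679*(-1/384)) = 1/70123 - 469*I*√302/(-2 - 2037/4 + 679/64) = 1/70123 - 469*I*√302/(-32041/64) = 1/70123 - 469*I*√302*(-64)/32041 = 1/70123 - (-30016)*I*√302/32041 = 1/70123 + 30016*I*√302/32041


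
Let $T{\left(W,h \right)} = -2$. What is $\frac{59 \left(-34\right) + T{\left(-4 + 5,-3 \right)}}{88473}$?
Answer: $- \frac{2008}{88473} \approx -0.022696$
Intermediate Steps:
$\frac{59 \left(-34\right) + T{\left(-4 + 5,-3 \right)}}{88473} = \frac{59 \left(-34\right) - 2}{88473} = \left(-2006 - 2\right) \frac{1}{88473} = \left(-2008\right) \frac{1}{88473} = - \frac{2008}{88473}$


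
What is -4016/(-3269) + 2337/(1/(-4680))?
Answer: -35753572024/3269 ≈ -1.0937e+7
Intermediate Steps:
-4016/(-3269) + 2337/(1/(-4680)) = -4016*(-1/3269) + 2337/(-1/4680) = 4016/3269 + 2337*(-4680) = 4016/3269 - 10937160 = -35753572024/3269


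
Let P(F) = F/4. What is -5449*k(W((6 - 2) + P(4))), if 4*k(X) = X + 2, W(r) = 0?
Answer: -5449/2 ≈ -2724.5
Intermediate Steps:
P(F) = F/4 (P(F) = F*(¼) = F/4)
k(X) = ½ + X/4 (k(X) = (X + 2)/4 = (2 + X)/4 = ½ + X/4)
-5449*k(W((6 - 2) + P(4))) = -5449*(½ + (¼)*0) = -5449*(½ + 0) = -5449*½ = -5449/2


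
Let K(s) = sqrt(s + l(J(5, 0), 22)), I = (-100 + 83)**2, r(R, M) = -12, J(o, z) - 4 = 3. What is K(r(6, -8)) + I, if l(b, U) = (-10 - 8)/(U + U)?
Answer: 289 + I*sqrt(6006)/22 ≈ 289.0 + 3.5227*I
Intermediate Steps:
J(o, z) = 7 (J(o, z) = 4 + 3 = 7)
l(b, U) = -9/U (l(b, U) = -18*1/(2*U) = -9/U)
I = 289 (I = (-17)**2 = 289)
K(s) = sqrt(-9/22 + s) (K(s) = sqrt(s - 9/22) = sqrt(-9/22 + s))
K(r(6, -8)) + I = sqrt(-198 + 484*(-12))/22 + 289 = sqrt(-198 - 5808)/22 + 289 = sqrt(-6006)/22 + 289 = (I*sqrt(6006))/22 + 289 = I*sqrt(6006)/22 + 289 = 289 + I*sqrt(6006)/22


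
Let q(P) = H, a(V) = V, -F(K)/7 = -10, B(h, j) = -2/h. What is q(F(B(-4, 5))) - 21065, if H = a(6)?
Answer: -21059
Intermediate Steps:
F(K) = 70 (F(K) = -7*(-10) = 70)
H = 6
q(P) = 6
q(F(B(-4, 5))) - 21065 = 6 - 21065 = -21059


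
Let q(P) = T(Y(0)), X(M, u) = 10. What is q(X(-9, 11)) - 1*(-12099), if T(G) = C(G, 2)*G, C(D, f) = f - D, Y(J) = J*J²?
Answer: 12099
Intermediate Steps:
Y(J) = J³
T(G) = G*(2 - G) (T(G) = (2 - G)*G = G*(2 - G))
q(P) = 0 (q(P) = 0³*(2 - 1*0³) = 0*(2 - 1*0) = 0*(2 + 0) = 0*2 = 0)
q(X(-9, 11)) - 1*(-12099) = 0 - 1*(-12099) = 0 + 12099 = 12099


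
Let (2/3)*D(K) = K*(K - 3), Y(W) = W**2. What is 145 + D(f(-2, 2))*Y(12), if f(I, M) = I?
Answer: 2305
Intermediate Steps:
D(K) = 3*K*(-3 + K)/2 (D(K) = 3*(K*(K - 3))/2 = 3*(K*(-3 + K))/2 = 3*K*(-3 + K)/2)
145 + D(f(-2, 2))*Y(12) = 145 + ((3/2)*(-2)*(-3 - 2))*12**2 = 145 + ((3/2)*(-2)*(-5))*144 = 145 + 15*144 = 145 + 2160 = 2305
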